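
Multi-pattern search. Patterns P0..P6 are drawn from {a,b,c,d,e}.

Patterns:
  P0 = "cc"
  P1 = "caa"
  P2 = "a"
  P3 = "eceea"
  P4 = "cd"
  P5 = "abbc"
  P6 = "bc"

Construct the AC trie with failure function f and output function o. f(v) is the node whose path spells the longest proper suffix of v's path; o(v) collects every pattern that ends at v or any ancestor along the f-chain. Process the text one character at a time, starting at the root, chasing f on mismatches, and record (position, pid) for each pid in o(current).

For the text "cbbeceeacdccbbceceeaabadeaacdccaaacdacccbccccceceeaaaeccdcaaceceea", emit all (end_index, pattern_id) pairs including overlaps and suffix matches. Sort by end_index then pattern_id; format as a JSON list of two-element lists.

Build automaton:
Trie nodes:
  n0 'ε': a→5 b→15 c→1 e→6
  n1 'c': a→3 c→2 d→11
  n2 'cc': ·  [P0 ends]
  n3 'ca': a→4
  n4 'caa': ·  [P1 ends]
  n5 'a': b→12  [P2 ends]
  n6 'e': c→7
  n7 'ec': e→8
  n8 'ece': e→9
  n9 'ecee': a→10
  n10 'eceea': ·  [P3 ends]
  n11 'cd': ·  [P4 ends]
  n12 'ab': b→13
  n13 'abb': c→14
  n14 'abbc': ·  [P5 ends]
  n15 'b': c→16
  n16 'bc': ·  [P6 ends]

BFS fail/out derivation:
  n1('c'): parent n0 fail=0; on 'c' 0 → fail=0;  out ∅∪∅=∅
  n5('a'): parent n0 fail=0; on 'a' 0 → fail=0;  out {2}∪∅={2}
  n6('e'): parent n0 fail=0; on 'e' 0 → fail=0;  out ∅∪∅=∅
  n15('b'): parent n0 fail=0; on 'b' 0 → fail=0;  out ∅∪∅=∅
  n2('cc'): parent n1 fail=0; on 'c' 0 → fail=1;  out {0}∪∅={0}
  n3('ca'): parent n1 fail=0; on 'a' 0 → fail=5;  out ∅∪{2}={2}
  n7('ec'): parent n6 fail=0; on 'c' 0 → fail=1;  out ∅∪∅=∅
  n11('cd'): parent n1 fail=0; on 'd' 0 → fail=0;  out {4}∪∅={4}
  n12('ab'): parent n5 fail=0; on 'b' 0 → fail=15;  out ∅∪∅=∅
  n16('bc'): parent n15 fail=0; on 'c' 0 → fail=1;  out {6}∪∅={6}
  n4('caa'): parent n3 fail=5; on 'a' 5→0 → fail=5;  out {1}∪{2}={1,2}
  n8('ece'): parent n7 fail=1; on 'e' 1→0 → fail=6;  out ∅∪∅=∅
  n13('abb'): parent n12 fail=15; on 'b' 15→0 → fail=15;  out ∅∪∅=∅
  n9('ecee'): parent n8 fail=6; on 'e' 6→0 → fail=6;  out ∅∪∅=∅
  n14('abbc'): parent n13 fail=15; on 'c' 15 → fail=16;  out {5}∪{6}={5,6}
  n10('eceea'): parent n9 fail=6; on 'a' 6→0 → fail=5;  out {3}∪{2}={2,3}

Scan:
pos 0 'c': at 1
pos 1 'b': at 15 (fail-walked)
pos 2 'b': at 15 (fail-walked)
pos 3 'e': at 6 (fail-walked)
pos 4 'c': at 7
pos 5 'e': at 8
pos 6 'e': at 9
pos 7 'a': at 10  ** P2@[7:7],P3@[3:7]
pos 8 'c': at 1 (fail-walked)
pos 9 'd': at 11  ** P4@[8:9]
pos 10 'c': at 1 (fail-walked)
pos 11 'c': at 2  ** P0@[10:11]
pos 12 'b': at 15 (fail-walked)
pos 13 'b': at 15 (fail-walked)
pos 14 'c': at 16  ** P6@[13:14]
pos 15 'e': at 6 (fail-walked)
pos 16 'c': at 7
pos 17 'e': at 8
pos 18 'e': at 9
pos 19 'a': at 10  ** P2@[19:19],P3@[15:19]
pos 20 'a': at 5 (fail-walked)  ** P2@[20:20]
pos 21 'b': at 12
pos 22 'a': at 5 (fail-walked)  ** P2@[22:22]
pos 23 'd': at 0 (fail-walked)
pos 24 'e': at 6
pos 25 'a': at 5 (fail-walked)  ** P2@[25:25]
pos 26 'a': at 5 (fail-walked)  ** P2@[26:26]
pos 27 'c': at 1 (fail-walked)
pos 28 'd': at 11  ** P4@[27:28]
pos 29 'c': at 1 (fail-walked)
pos 30 'c': at 2  ** P0@[29:30]
pos 31 'a': at 3 (fail-walked)  ** P2@[31:31]
pos 32 'a': at 4  ** P1@[30:32],P2@[32:32]
pos 33 'a': at 5 (fail-walked)  ** P2@[33:33]
pos 34 'c': at 1 (fail-walked)
pos 35 'd': at 11  ** P4@[34:35]
pos 36 'a': at 5 (fail-walked)  ** P2@[36:36]
pos 37 'c': at 1 (fail-walked)
pos 38 'c': at 2  ** P0@[37:38]
pos 39 'c': at 2 (fail-walked)  ** P0@[38:39]
pos 40 'b': at 15 (fail-walked)
pos 41 'c': at 16  ** P6@[40:41]
pos 42 'c': at 2 (fail-walked)  ** P0@[41:42]
pos 43 'c': at 2 (fail-walked)  ** P0@[42:43]
pos 44 'c': at 2 (fail-walked)  ** P0@[43:44]
pos 45 'c': at 2 (fail-walked)  ** P0@[44:45]
pos 46 'e': at 6 (fail-walked)
pos 47 'c': at 7
pos 48 'e': at 8
pos 49 'e': at 9
pos 50 'a': at 10  ** P2@[50:50],P3@[46:50]
pos 51 'a': at 5 (fail-walked)  ** P2@[51:51]
pos 52 'a': at 5 (fail-walked)  ** P2@[52:52]
pos 53 'e': at 6 (fail-walked)
pos 54 'c': at 7
pos 55 'c': at 2 (fail-walked)  ** P0@[54:55]
pos 56 'd': at 11 (fail-walked)  ** P4@[55:56]
pos 57 'c': at 1 (fail-walked)
pos 58 'a': at 3  ** P2@[58:58]
pos 59 'a': at 4  ** P1@[57:59],P2@[59:59]
pos 60 'c': at 1 (fail-walked)
pos 61 'e': at 6 (fail-walked)
pos 62 'c': at 7
pos 63 'e': at 8
pos 64 'e': at 9
pos 65 'a': at 10  ** P2@[65:65],P3@[61:65]

Result: [[7,2],[7,3],[9,4],[11,0],[14,6],[19,2],[19,3],[20,2],[22,2],[25,2],[26,2],[28,4],[30,0],[31,2],[32,1],[32,2],[33,2],[35,4],[36,2],[38,0],[39,0],[41,6],[42,0],[43,0],[44,0],[45,0],[50,2],[50,3],[51,2],[52,2],[55,0],[56,4],[58,2],[59,1],[59,2],[65,2],[65,3]]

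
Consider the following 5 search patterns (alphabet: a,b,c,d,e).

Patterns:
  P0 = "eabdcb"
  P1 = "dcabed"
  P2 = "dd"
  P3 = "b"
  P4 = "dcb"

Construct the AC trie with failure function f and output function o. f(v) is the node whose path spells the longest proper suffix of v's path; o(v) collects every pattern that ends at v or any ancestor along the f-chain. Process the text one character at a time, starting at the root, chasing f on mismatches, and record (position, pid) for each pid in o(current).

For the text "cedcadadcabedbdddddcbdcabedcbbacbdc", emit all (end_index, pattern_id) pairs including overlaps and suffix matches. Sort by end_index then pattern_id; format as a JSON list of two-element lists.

Build automaton:
Trie nodes:
  0='ε' goto b→14 d→7 e→1
  1='e' goto a→2
  2='ea' goto b→3
  3='eab' goto d→4
  4='eabd' goto c→5
  5='eabdc' goto b→6
  6='eabdcb' goto ·  ←P0
  7='d' goto c→8 d→13
  8='dc' goto a→9 b→15
  9='dca' goto b→10
  10='dcab' goto e→11
  11='dcabe' goto d→12
  12='dcabed' goto ·  ←P1
  13='dd' goto ·  ←P2
  14='b' goto ·  ←P3
  15='dcb' goto ·  ←P4

Failure links (BFS by depth):
  n1('e'): parent n0 fail=0; on 'e' 0 → fail=0;  out ∅∪∅=∅
  n7('d'): parent n0 fail=0; on 'd' 0 → fail=0;  out ∅∪∅=∅
  n14('b'): parent n0 fail=0; on 'b' 0 → fail=0;  out {3}∪∅={3}
  n2('ea'): parent n1 fail=0; on 'a' 0 → fail=0;  out ∅∪∅=∅
  n8('dc'): parent n7 fail=0; on 'c' 0 → fail=0;  out ∅∪∅=∅
  n13('dd'): parent n7 fail=0; on 'd' 0 → fail=7;  out {2}∪∅={2}
  n3('eab'): parent n2 fail=0; on 'b' 0 → fail=14;  out ∅∪{3}={3}
  n9('dca'): parent n8 fail=0; on 'a' 0 → fail=0;  out ∅∪∅=∅
  n15('dcb'): parent n8 fail=0; on 'b' 0 → fail=14;  out {4}∪{3}={3,4}
  n4('eabd'): parent n3 fail=14; on 'd' 14→0 → fail=7;  out ∅∪∅=∅
  n10('dcab'): parent n9 fail=0; on 'b' 0 → fail=14;  out ∅∪{3}={3}
  n5('eabdc'): parent n4 fail=7; on 'c' 7 → fail=8;  out ∅∪∅=∅
  n11('dcabe'): parent n10 fail=14; on 'e' 14→0 → fail=1;  out ∅∪∅=∅
  n6('eabdcb'): parent n5 fail=8; on 'b' 8 → fail=15;  out {0}∪{3,4}={0,3,4}
  n12('dcabed'): parent n11 fail=1; on 'd' 1→0 → fail=7;  out {1}∪∅={1}

Run:
i=0 'c': node 0→0
i=1 'e': node 0→1
i=2 'd': node 1→7 (fail-walked)
i=3 'c': node 7→8
i=4 'a': node 8→9
i=5 'd': node 9→7 (fail-walked)
i=6 'a': node 7→0 (fail-walked)
i=7 'd': node 0→7
i=8 'c': node 7→8
i=9 'a': node 8→9
i=10 'b': node 9→10  → match P3@[10:10]
i=11 'e': node 10→11
i=12 'd': node 11→12  → match P1@[7:12]
i=13 'b': node 12→14 (fail-walked)  → match P3@[13:13]
i=14 'd': node 14→7 (fail-walked)
i=15 'd': node 7→13  → match P2@[14:15]
i=16 'd': node 13→13 (fail-walked)  → match P2@[15:16]
i=17 'd': node 13→13 (fail-walked)  → match P2@[16:17]
i=18 'd': node 13→13 (fail-walked)  → match P2@[17:18]
i=19 'c': node 13→8 (fail-walked)
i=20 'b': node 8→15  → match P3@[20:20],P4@[18:20]
i=21 'd': node 15→7 (fail-walked)
i=22 'c': node 7→8
i=23 'a': node 8→9
i=24 'b': node 9→10  → match P3@[24:24]
i=25 'e': node 10→11
i=26 'd': node 11→12  → match P1@[21:26]
i=27 'c': node 12→8 (fail-walked)
i=28 'b': node 8→15  → match P3@[28:28],P4@[26:28]
i=29 'b': node 15→14 (fail-walked)  → match P3@[29:29]
i=30 'a': node 14→0 (fail-walked)
i=31 'c': node 0→0
i=32 'b': node 0→14  → match P3@[32:32]
i=33 'd': node 14→7 (fail-walked)
i=34 'c': node 7→8

Matches: [[10,3],[12,1],[13,3],[15,2],[16,2],[17,2],[18,2],[20,3],[20,4],[24,3],[26,1],[28,3],[28,4],[29,3],[32,3]]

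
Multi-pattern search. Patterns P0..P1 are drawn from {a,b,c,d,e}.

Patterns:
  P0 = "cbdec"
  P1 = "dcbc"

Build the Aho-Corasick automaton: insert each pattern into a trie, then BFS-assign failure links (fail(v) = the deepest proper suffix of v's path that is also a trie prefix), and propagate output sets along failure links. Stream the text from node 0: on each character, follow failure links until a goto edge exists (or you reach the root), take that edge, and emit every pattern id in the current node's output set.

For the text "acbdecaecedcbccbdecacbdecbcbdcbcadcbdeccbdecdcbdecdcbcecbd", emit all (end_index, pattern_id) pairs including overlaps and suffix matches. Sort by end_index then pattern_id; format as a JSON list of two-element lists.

Construct AC machine:
Trie nodes:
  n0 'ε': c→1 d→6
  n1 'c': b→2
  n2 'cb': d→3
  n3 'cbd': e→4
  n4 'cbde': c→5
  n5 'cbdec': ·  ←P0
  n6 'd': c→7
  n7 'dc': b→8
  n8 'dcb': c→9
  n9 'dcbc': ·  ←P1

Failure links (BFS by depth):
  fail(1) 'c': from fail(0)=0 chase 'c': 0 ⇒ 0;  out=∅∪out(0)=∅
  fail(6) 'd': from fail(0)=0 chase 'd': 0 ⇒ 0;  out=∅∪out(0)=∅
  fail(2) 'cb': from fail(1)=0 chase 'b': 0 ⇒ 0;  out=∅∪out(0)=∅
  fail(7) 'dc': from fail(6)=0 chase 'c': 0 ⇒ 1;  out=∅∪out(1)=∅
  fail(3) 'cbd': from fail(2)=0 chase 'd': 0 ⇒ 6;  out=∅∪out(6)=∅
  fail(8) 'dcb': from fail(7)=1 chase 'b': 1 ⇒ 2;  out=∅∪out(2)=∅
  fail(4) 'cbde': from fail(3)=6 chase 'e': 6→0 ⇒ 0;  out=∅∪out(0)=∅
  fail(9) 'dcbc': from fail(8)=2 chase 'c': 2→0 ⇒ 1;  out={1}∪out(1)={1}
  fail(5) 'cbdec': from fail(4)=0 chase 'c': 0 ⇒ 1;  out={0}∪out(1)={0}

Run:
i=0 'a': node 0→0
i=1 'c': node 0→1
i=2 'b': node 1→2
i=3 'd': node 2→3
i=4 'e': node 3→4
i=5 'c': node 4→5  emit P0@[1:5]
i=6 'a': node 5→0 (fail-walked)
i=7 'e': node 0→0
i=8 'c': node 0→1
i=9 'e': node 1→0 (fail-walked)
i=10 'd': node 0→6
i=11 'c': node 6→7
i=12 'b': node 7→8
i=13 'c': node 8→9  emit P1@[10:13]
i=14 'c': node 9→1 (fail-walked)
i=15 'b': node 1→2
i=16 'd': node 2→3
i=17 'e': node 3→4
i=18 'c': node 4→5  emit P0@[14:18]
i=19 'a': node 5→0 (fail-walked)
i=20 'c': node 0→1
i=21 'b': node 1→2
i=22 'd': node 2→3
i=23 'e': node 3→4
i=24 'c': node 4→5  emit P0@[20:24]
i=25 'b': node 5→2 (fail-walked)
i=26 'c': node 2→1 (fail-walked)
i=27 'b': node 1→2
i=28 'd': node 2→3
i=29 'c': node 3→7 (fail-walked)
i=30 'b': node 7→8
i=31 'c': node 8→9  emit P1@[28:31]
i=32 'a': node 9→0 (fail-walked)
i=33 'd': node 0→6
i=34 'c': node 6→7
i=35 'b': node 7→8
i=36 'd': node 8→3 (fail-walked)
i=37 'e': node 3→4
i=38 'c': node 4→5  emit P0@[34:38]
i=39 'c': node 5→1 (fail-walked)
i=40 'b': node 1→2
i=41 'd': node 2→3
i=42 'e': node 3→4
i=43 'c': node 4→5  emit P0@[39:43]
i=44 'd': node 5→6 (fail-walked)
i=45 'c': node 6→7
i=46 'b': node 7→8
i=47 'd': node 8→3 (fail-walked)
i=48 'e': node 3→4
i=49 'c': node 4→5  emit P0@[45:49]
i=50 'd': node 5→6 (fail-walked)
i=51 'c': node 6→7
i=52 'b': node 7→8
i=53 'c': node 8→9  emit P1@[50:53]
i=54 'e': node 9→0 (fail-walked)
i=55 'c': node 0→1
i=56 'b': node 1→2
i=57 'd': node 2→3

Result: [[5,0],[13,1],[18,0],[24,0],[31,1],[38,0],[43,0],[49,0],[53,1]]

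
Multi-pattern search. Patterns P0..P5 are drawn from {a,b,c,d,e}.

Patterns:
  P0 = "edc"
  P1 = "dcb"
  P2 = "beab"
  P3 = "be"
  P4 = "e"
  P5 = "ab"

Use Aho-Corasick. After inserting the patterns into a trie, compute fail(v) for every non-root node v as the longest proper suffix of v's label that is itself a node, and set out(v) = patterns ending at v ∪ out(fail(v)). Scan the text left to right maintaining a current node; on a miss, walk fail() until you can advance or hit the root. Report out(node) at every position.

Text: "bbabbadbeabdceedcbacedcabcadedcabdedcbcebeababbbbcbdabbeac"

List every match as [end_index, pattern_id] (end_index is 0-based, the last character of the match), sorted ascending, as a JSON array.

Build automaton:
Trie (insert patterns):
  0='ε' goto a→11 b→7 d→4 e→1
  1='e' goto d→2  [P4 ends]
  2='ed' goto c→3
  3='edc' goto ·  [P0 ends]
  4='d' goto c→5
  5='dc' goto b→6
  6='dcb' goto ·  [P1 ends]
  7='b' goto e→8
  8='be' goto a→9  [P3 ends]
  9='bea' goto b→10
  10='beab' goto ·  [P2 ends]
  11='a' goto b→12
  12='ab' goto ·  [P5 ends]

Failure links (BFS by depth):
  n1('e'): parent n0 fail=0; on 'e' 0 → fail=0;  out {4}∪∅={4}
  n4('d'): parent n0 fail=0; on 'd' 0 → fail=0;  out ∅∪∅=∅
  n7('b'): parent n0 fail=0; on 'b' 0 → fail=0;  out ∅∪∅=∅
  n11('a'): parent n0 fail=0; on 'a' 0 → fail=0;  out ∅∪∅=∅
  n2('ed'): parent n1 fail=0; on 'd' 0 → fail=4;  out ∅∪∅=∅
  n5('dc'): parent n4 fail=0; on 'c' 0 → fail=0;  out ∅∪∅=∅
  n8('be'): parent n7 fail=0; on 'e' 0 → fail=1;  out {3}∪{4}={3,4}
  n12('ab'): parent n11 fail=0; on 'b' 0 → fail=7;  out {5}∪∅={5}
  n3('edc'): parent n2 fail=4; on 'c' 4 → fail=5;  out {0}∪∅={0}
  n6('dcb'): parent n5 fail=0; on 'b' 0 → fail=7;  out {1}∪∅={1}
  n9('bea'): parent n8 fail=1; on 'a' 1→0 → fail=11;  out ∅∪∅=∅
  n10('beab'): parent n9 fail=11; on 'b' 11 → fail=12;  out {2}∪{5}={2,5}

Text stream:
[0] read 'b'  n0⇒n7
[1] read 'b'  n7⇒n7 ·f
[2] read 'a'  n7⇒n11 ·f
[3] read 'b'  n11⇒n12  ** P5@[2:3]
[4] read 'b'  n12⇒n7 ·f
[5] read 'a'  n7⇒n11 ·f
[6] read 'd'  n11⇒n4 ·f
[7] read 'b'  n4⇒n7 ·f
[8] read 'e'  n7⇒n8  ** P3@[7:8],P4@[8:8]
[9] read 'a'  n8⇒n9
[10] read 'b'  n9⇒n10  ** P2@[7:10],P5@[9:10]
[11] read 'd'  n10⇒n4 ·f
[12] read 'c'  n4⇒n5
[13] read 'e'  n5⇒n1 ·f  ** P4@[13:13]
[14] read 'e'  n1⇒n1 ·f  ** P4@[14:14]
[15] read 'd'  n1⇒n2
[16] read 'c'  n2⇒n3  ** P0@[14:16]
[17] read 'b'  n3⇒n6 ·f  ** P1@[15:17]
[18] read 'a'  n6⇒n11 ·f
[19] read 'c'  n11⇒n0 ·f
[20] read 'e'  n0⇒n1  ** P4@[20:20]
[21] read 'd'  n1⇒n2
[22] read 'c'  n2⇒n3  ** P0@[20:22]
[23] read 'a'  n3⇒n11 ·f
[24] read 'b'  n11⇒n12  ** P5@[23:24]
[25] read 'c'  n12⇒n0 ·f
[26] read 'a'  n0⇒n11
[27] read 'd'  n11⇒n4 ·f
[28] read 'e'  n4⇒n1 ·f  ** P4@[28:28]
[29] read 'd'  n1⇒n2
[30] read 'c'  n2⇒n3  ** P0@[28:30]
[31] read 'a'  n3⇒n11 ·f
[32] read 'b'  n11⇒n12  ** P5@[31:32]
[33] read 'd'  n12⇒n4 ·f
[34] read 'e'  n4⇒n1 ·f  ** P4@[34:34]
[35] read 'd'  n1⇒n2
[36] read 'c'  n2⇒n3  ** P0@[34:36]
[37] read 'b'  n3⇒n6 ·f  ** P1@[35:37]
[38] read 'c'  n6⇒n0 ·f
[39] read 'e'  n0⇒n1  ** P4@[39:39]
[40] read 'b'  n1⇒n7 ·f
[41] read 'e'  n7⇒n8  ** P3@[40:41],P4@[41:41]
[42] read 'a'  n8⇒n9
[43] read 'b'  n9⇒n10  ** P2@[40:43],P5@[42:43]
[44] read 'a'  n10⇒n11 ·f
[45] read 'b'  n11⇒n12  ** P5@[44:45]
[46] read 'b'  n12⇒n7 ·f
[47] read 'b'  n7⇒n7 ·f
[48] read 'b'  n7⇒n7 ·f
[49] read 'c'  n7⇒n0 ·f
[50] read 'b'  n0⇒n7
[51] read 'd'  n7⇒n4 ·f
[52] read 'a'  n4⇒n11 ·f
[53] read 'b'  n11⇒n12  ** P5@[52:53]
[54] read 'b'  n12⇒n7 ·f
[55] read 'e'  n7⇒n8  ** P3@[54:55],P4@[55:55]
[56] read 'a'  n8⇒n9
[57] read 'c'  n9⇒n0 ·f

All matches (sorted): [[3,5],[8,3],[8,4],[10,2],[10,5],[13,4],[14,4],[16,0],[17,1],[20,4],[22,0],[24,5],[28,4],[30,0],[32,5],[34,4],[36,0],[37,1],[39,4],[41,3],[41,4],[43,2],[43,5],[45,5],[53,5],[55,3],[55,4]]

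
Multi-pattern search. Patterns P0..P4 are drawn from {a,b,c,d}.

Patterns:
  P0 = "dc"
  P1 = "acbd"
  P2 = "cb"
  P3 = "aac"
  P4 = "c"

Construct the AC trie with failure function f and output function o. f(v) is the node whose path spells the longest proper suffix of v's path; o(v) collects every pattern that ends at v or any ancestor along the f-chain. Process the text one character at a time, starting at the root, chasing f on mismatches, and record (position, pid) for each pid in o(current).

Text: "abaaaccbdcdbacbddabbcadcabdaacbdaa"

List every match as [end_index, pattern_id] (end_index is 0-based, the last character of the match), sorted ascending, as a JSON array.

Construct AC machine:
Trie nodes:
  0='ε' goto a→3 c→7 d→1
  1='d' goto c→2
  2='dc' goto ·  [P0 ends]
  3='a' goto a→9 c→4
  4='ac' goto b→5
  5='acb' goto d→6
  6='acbd' goto ·  [P1 ends]
  7='c' goto b→8  [P4 ends]
  8='cb' goto ·  [P2 ends]
  9='aa' goto c→10
  10='aac' goto ·  [P3 ends]

Failure links (BFS by depth):
  n1('d'): parent n0 fail=0; on 'd' 0 → fail=0;  out ∅∪∅=∅
  n3('a'): parent n0 fail=0; on 'a' 0 → fail=0;  out ∅∪∅=∅
  n7('c'): parent n0 fail=0; on 'c' 0 → fail=0;  out {4}∪∅={4}
  n2('dc'): parent n1 fail=0; on 'c' 0 → fail=7;  out {0}∪{4}={0,4}
  n4('ac'): parent n3 fail=0; on 'c' 0 → fail=7;  out ∅∪{4}={4}
  n8('cb'): parent n7 fail=0; on 'b' 0 → fail=0;  out {2}∪∅={2}
  n9('aa'): parent n3 fail=0; on 'a' 0 → fail=3;  out ∅∪∅=∅
  n5('acb'): parent n4 fail=7; on 'b' 7 → fail=8;  out ∅∪{2}={2}
  n10('aac'): parent n9 fail=3; on 'c' 3 → fail=4;  out {3}∪{4}={3,4}
  n6('acbd'): parent n5 fail=8; on 'd' 8→0 → fail=1;  out {1}∪∅={1}

Text stream:
pos 0 'a': at 3
pos 1 'b': at 0 (fail-walked)
pos 2 'a': at 3
pos 3 'a': at 9
pos 4 'a': at 9 (fail-walked)
pos 5 'c': at 10  ** P3@[3:5],P4@[5:5]
pos 6 'c': at 7 (fail-walked)  ** P4@[6:6]
pos 7 'b': at 8  ** P2@[6:7]
pos 8 'd': at 1 (fail-walked)
pos 9 'c': at 2  ** P0@[8:9],P4@[9:9]
pos 10 'd': at 1 (fail-walked)
pos 11 'b': at 0 (fail-walked)
pos 12 'a': at 3
pos 13 'c': at 4  ** P4@[13:13]
pos 14 'b': at 5  ** P2@[13:14]
pos 15 'd': at 6  ** P1@[12:15]
pos 16 'd': at 1 (fail-walked)
pos 17 'a': at 3 (fail-walked)
pos 18 'b': at 0 (fail-walked)
pos 19 'b': at 0
pos 20 'c': at 7  ** P4@[20:20]
pos 21 'a': at 3 (fail-walked)
pos 22 'd': at 1 (fail-walked)
pos 23 'c': at 2  ** P0@[22:23],P4@[23:23]
pos 24 'a': at 3 (fail-walked)
pos 25 'b': at 0 (fail-walked)
pos 26 'd': at 1
pos 27 'a': at 3 (fail-walked)
pos 28 'a': at 9
pos 29 'c': at 10  ** P3@[27:29],P4@[29:29]
pos 30 'b': at 5 (fail-walked)  ** P2@[29:30]
pos 31 'd': at 6  ** P1@[28:31]
pos 32 'a': at 3 (fail-walked)
pos 33 'a': at 9

All matches (sorted): [[5,3],[5,4],[6,4],[7,2],[9,0],[9,4],[13,4],[14,2],[15,1],[20,4],[23,0],[23,4],[29,3],[29,4],[30,2],[31,1]]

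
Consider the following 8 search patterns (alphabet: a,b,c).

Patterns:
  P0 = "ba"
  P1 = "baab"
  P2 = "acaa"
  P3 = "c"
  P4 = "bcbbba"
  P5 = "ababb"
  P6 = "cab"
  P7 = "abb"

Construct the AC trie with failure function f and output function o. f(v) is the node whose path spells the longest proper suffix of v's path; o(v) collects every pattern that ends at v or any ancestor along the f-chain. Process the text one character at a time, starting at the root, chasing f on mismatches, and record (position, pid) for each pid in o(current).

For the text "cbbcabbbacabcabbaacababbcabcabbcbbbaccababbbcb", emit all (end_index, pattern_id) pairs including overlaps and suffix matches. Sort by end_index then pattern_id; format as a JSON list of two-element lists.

Build:
Trie (insert patterns):
  0='ε' goto a→5 b→1 c→9
  1='b' goto a→2 c→10
  2='ba' goto a→3  [P0 ends]
  3='baa' goto b→4
  4='baab' goto ·  [P1 ends]
  5='a' goto b→15 c→6
  6='ac' goto a→7
  7='aca' goto a→8
  8='acaa' goto ·  [P2 ends]
  9='c' goto a→19  [P3 ends]
  10='bc' goto b→11
  11='bcb' goto b→12
  12='bcbb' goto b→13
  13='bcbbb' goto a→14
  14='bcbbba' goto ·  [P4 ends]
  15='ab' goto a→16 b→21
  16='aba' goto b→17
  17='abab' goto b→18
  18='ababb' goto ·  [P5 ends]
  19='ca' goto b→20
  20='cab' goto ·  [P6 ends]
  21='abb' goto ·  [P7 ends]

Failure links (BFS by depth):
  fail(1) 'b': from fail(0)=0 chase 'b': 0 ⇒ 0;  out=∅∪out(0)=∅
  fail(5) 'a': from fail(0)=0 chase 'a': 0 ⇒ 0;  out=∅∪out(0)=∅
  fail(9) 'c': from fail(0)=0 chase 'c': 0 ⇒ 0;  out={3}∪out(0)={3}
  fail(2) 'ba': from fail(1)=0 chase 'a': 0 ⇒ 5;  out={0}∪out(5)={0}
  fail(6) 'ac': from fail(5)=0 chase 'c': 0 ⇒ 9;  out=∅∪out(9)={3}
  fail(10) 'bc': from fail(1)=0 chase 'c': 0 ⇒ 9;  out=∅∪out(9)={3}
  fail(15) 'ab': from fail(5)=0 chase 'b': 0 ⇒ 1;  out=∅∪out(1)=∅
  fail(19) 'ca': from fail(9)=0 chase 'a': 0 ⇒ 5;  out=∅∪out(5)=∅
  fail(3) 'baa': from fail(2)=5 chase 'a': 5→0 ⇒ 5;  out=∅∪out(5)=∅
  fail(7) 'aca': from fail(6)=9 chase 'a': 9 ⇒ 19;  out=∅∪out(19)=∅
  fail(11) 'bcb': from fail(10)=9 chase 'b': 9→0 ⇒ 1;  out=∅∪out(1)=∅
  fail(16) 'aba': from fail(15)=1 chase 'a': 1 ⇒ 2;  out=∅∪out(2)={0}
  fail(20) 'cab': from fail(19)=5 chase 'b': 5 ⇒ 15;  out={6}∪out(15)={6}
  fail(21) 'abb': from fail(15)=1 chase 'b': 1→0 ⇒ 1;  out={7}∪out(1)={7}
  fail(4) 'baab': from fail(3)=5 chase 'b': 5 ⇒ 15;  out={1}∪out(15)={1}
  fail(8) 'acaa': from fail(7)=19 chase 'a': 19→5→0 ⇒ 5;  out={2}∪out(5)={2}
  fail(12) 'bcbb': from fail(11)=1 chase 'b': 1→0 ⇒ 1;  out=∅∪out(1)=∅
  fail(17) 'abab': from fail(16)=2 chase 'b': 2→5 ⇒ 15;  out=∅∪out(15)=∅
  fail(13) 'bcbbb': from fail(12)=1 chase 'b': 1→0 ⇒ 1;  out=∅∪out(1)=∅
  fail(18) 'ababb': from fail(17)=15 chase 'b': 15 ⇒ 21;  out={5}∪out(21)={5,7}
  fail(14) 'bcbbba': from fail(13)=1 chase 'a': 1 ⇒ 2;  out={4}∪out(2)={0,4}

Scan:
pos 0 'c': at 9  emit P3@[0:0]
pos 1 'b': at 1 (fail-walked)
pos 2 'b': at 1 (fail-walked)
pos 3 'c': at 10  emit P3@[3:3]
pos 4 'a': at 19 (fail-walked)
pos 5 'b': at 20  emit P6@[3:5]
pos 6 'b': at 21 (fail-walked)  emit P7@[4:6]
pos 7 'b': at 1 (fail-walked)
pos 8 'a': at 2  emit P0@[7:8]
pos 9 'c': at 6 (fail-walked)  emit P3@[9:9]
pos 10 'a': at 7
pos 11 'b': at 20 (fail-walked)  emit P6@[9:11]
pos 12 'c': at 10 (fail-walked)  emit P3@[12:12]
pos 13 'a': at 19 (fail-walked)
pos 14 'b': at 20  emit P6@[12:14]
pos 15 'b': at 21 (fail-walked)  emit P7@[13:15]
pos 16 'a': at 2 (fail-walked)  emit P0@[15:16]
pos 17 'a': at 3
pos 18 'c': at 6 (fail-walked)  emit P3@[18:18]
pos 19 'a': at 7
pos 20 'b': at 20 (fail-walked)  emit P6@[18:20]
pos 21 'a': at 16 (fail-walked)  emit P0@[20:21]
pos 22 'b': at 17
pos 23 'b': at 18  emit P5@[19:23],P7@[21:23]
pos 24 'c': at 10 (fail-walked)  emit P3@[24:24]
pos 25 'a': at 19 (fail-walked)
pos 26 'b': at 20  emit P6@[24:26]
pos 27 'c': at 10 (fail-walked)  emit P3@[27:27]
pos 28 'a': at 19 (fail-walked)
pos 29 'b': at 20  emit P6@[27:29]
pos 30 'b': at 21 (fail-walked)  emit P7@[28:30]
pos 31 'c': at 10 (fail-walked)  emit P3@[31:31]
pos 32 'b': at 11
pos 33 'b': at 12
pos 34 'b': at 13
pos 35 'a': at 14  emit P0@[34:35],P4@[30:35]
pos 36 'c': at 6 (fail-walked)  emit P3@[36:36]
pos 37 'c': at 9 (fail-walked)  emit P3@[37:37]
pos 38 'a': at 19
pos 39 'b': at 20  emit P6@[37:39]
pos 40 'a': at 16 (fail-walked)  emit P0@[39:40]
pos 41 'b': at 17
pos 42 'b': at 18  emit P5@[38:42],P7@[40:42]
pos 43 'b': at 1 (fail-walked)
pos 44 'c': at 10  emit P3@[44:44]
pos 45 'b': at 11

All matches (sorted): [[0,3],[3,3],[5,6],[6,7],[8,0],[9,3],[11,6],[12,3],[14,6],[15,7],[16,0],[18,3],[20,6],[21,0],[23,5],[23,7],[24,3],[26,6],[27,3],[29,6],[30,7],[31,3],[35,0],[35,4],[36,3],[37,3],[39,6],[40,0],[42,5],[42,7],[44,3]]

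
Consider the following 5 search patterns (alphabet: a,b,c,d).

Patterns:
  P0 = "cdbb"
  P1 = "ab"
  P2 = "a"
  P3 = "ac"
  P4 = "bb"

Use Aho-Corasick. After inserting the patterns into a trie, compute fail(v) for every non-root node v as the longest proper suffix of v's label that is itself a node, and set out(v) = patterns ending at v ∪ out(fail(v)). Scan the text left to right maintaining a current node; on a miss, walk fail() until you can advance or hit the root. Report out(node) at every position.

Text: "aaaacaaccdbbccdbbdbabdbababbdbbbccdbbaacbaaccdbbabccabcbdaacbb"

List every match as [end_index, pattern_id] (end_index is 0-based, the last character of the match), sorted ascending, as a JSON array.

Build:
Trie (insert patterns):
  0='ε' goto a→5 b→8 c→1
  1='c' goto d→2
  2='cd' goto b→3
  3='cdb' goto b→4
  4='cdbb' goto ·  ←P0
  5='a' goto b→6 c→7  ←P2
  6='ab' goto ·  ←P1
  7='ac' goto ·  ←P3
  8='b' goto b→9
  9='bb' goto ·  ←P4

Failure links (BFS by depth):
  n1('c'): parent n0 fail=0; on 'c' 0 → fail=0;  out ∅∪∅=∅
  n5('a'): parent n0 fail=0; on 'a' 0 → fail=0;  out {2}∪∅={2}
  n8('b'): parent n0 fail=0; on 'b' 0 → fail=0;  out ∅∪∅=∅
  n2('cd'): parent n1 fail=0; on 'd' 0 → fail=0;  out ∅∪∅=∅
  n6('ab'): parent n5 fail=0; on 'b' 0 → fail=8;  out {1}∪∅={1}
  n7('ac'): parent n5 fail=0; on 'c' 0 → fail=1;  out {3}∪∅={3}
  n9('bb'): parent n8 fail=0; on 'b' 0 → fail=8;  out {4}∪∅={4}
  n3('cdb'): parent n2 fail=0; on 'b' 0 → fail=8;  out ∅∪∅=∅
  n4('cdbb'): parent n3 fail=8; on 'b' 8 → fail=9;  out {0}∪{4}={0,4}

Scan:
[0] read 'a'  n0⇒n5  ** P2@[0:0]
[1] read 'a'  n5⇒n5 (via fail)  ** P2@[1:1]
[2] read 'a'  n5⇒n5 (via fail)  ** P2@[2:2]
[3] read 'a'  n5⇒n5 (via fail)  ** P2@[3:3]
[4] read 'c'  n5⇒n7  ** P3@[3:4]
[5] read 'a'  n7⇒n5 (via fail)  ** P2@[5:5]
[6] read 'a'  n5⇒n5 (via fail)  ** P2@[6:6]
[7] read 'c'  n5⇒n7  ** P3@[6:7]
[8] read 'c'  n7⇒n1 (via fail)
[9] read 'd'  n1⇒n2
[10] read 'b'  n2⇒n3
[11] read 'b'  n3⇒n4  ** P0@[8:11],P4@[10:11]
[12] read 'c'  n4⇒n1 (via fail)
[13] read 'c'  n1⇒n1 (via fail)
[14] read 'd'  n1⇒n2
[15] read 'b'  n2⇒n3
[16] read 'b'  n3⇒n4  ** P0@[13:16],P4@[15:16]
[17] read 'd'  n4⇒n0 (via fail)
[18] read 'b'  n0⇒n8
[19] read 'a'  n8⇒n5 (via fail)  ** P2@[19:19]
[20] read 'b'  n5⇒n6  ** P1@[19:20]
[21] read 'd'  n6⇒n0 (via fail)
[22] read 'b'  n0⇒n8
[23] read 'a'  n8⇒n5 (via fail)  ** P2@[23:23]
[24] read 'b'  n5⇒n6  ** P1@[23:24]
[25] read 'a'  n6⇒n5 (via fail)  ** P2@[25:25]
[26] read 'b'  n5⇒n6  ** P1@[25:26]
[27] read 'b'  n6⇒n9 (via fail)  ** P4@[26:27]
[28] read 'd'  n9⇒n0 (via fail)
[29] read 'b'  n0⇒n8
[30] read 'b'  n8⇒n9  ** P4@[29:30]
[31] read 'b'  n9⇒n9 (via fail)  ** P4@[30:31]
[32] read 'c'  n9⇒n1 (via fail)
[33] read 'c'  n1⇒n1 (via fail)
[34] read 'd'  n1⇒n2
[35] read 'b'  n2⇒n3
[36] read 'b'  n3⇒n4  ** P0@[33:36],P4@[35:36]
[37] read 'a'  n4⇒n5 (via fail)  ** P2@[37:37]
[38] read 'a'  n5⇒n5 (via fail)  ** P2@[38:38]
[39] read 'c'  n5⇒n7  ** P3@[38:39]
[40] read 'b'  n7⇒n8 (via fail)
[41] read 'a'  n8⇒n5 (via fail)  ** P2@[41:41]
[42] read 'a'  n5⇒n5 (via fail)  ** P2@[42:42]
[43] read 'c'  n5⇒n7  ** P3@[42:43]
[44] read 'c'  n7⇒n1 (via fail)
[45] read 'd'  n1⇒n2
[46] read 'b'  n2⇒n3
[47] read 'b'  n3⇒n4  ** P0@[44:47],P4@[46:47]
[48] read 'a'  n4⇒n5 (via fail)  ** P2@[48:48]
[49] read 'b'  n5⇒n6  ** P1@[48:49]
[50] read 'c'  n6⇒n1 (via fail)
[51] read 'c'  n1⇒n1 (via fail)
[52] read 'a'  n1⇒n5 (via fail)  ** P2@[52:52]
[53] read 'b'  n5⇒n6  ** P1@[52:53]
[54] read 'c'  n6⇒n1 (via fail)
[55] read 'b'  n1⇒n8 (via fail)
[56] read 'd'  n8⇒n0 (via fail)
[57] read 'a'  n0⇒n5  ** P2@[57:57]
[58] read 'a'  n5⇒n5 (via fail)  ** P2@[58:58]
[59] read 'c'  n5⇒n7  ** P3@[58:59]
[60] read 'b'  n7⇒n8 (via fail)
[61] read 'b'  n8⇒n9  ** P4@[60:61]

Matches: [[0,2],[1,2],[2,2],[3,2],[4,3],[5,2],[6,2],[7,3],[11,0],[11,4],[16,0],[16,4],[19,2],[20,1],[23,2],[24,1],[25,2],[26,1],[27,4],[30,4],[31,4],[36,0],[36,4],[37,2],[38,2],[39,3],[41,2],[42,2],[43,3],[47,0],[47,4],[48,2],[49,1],[52,2],[53,1],[57,2],[58,2],[59,3],[61,4]]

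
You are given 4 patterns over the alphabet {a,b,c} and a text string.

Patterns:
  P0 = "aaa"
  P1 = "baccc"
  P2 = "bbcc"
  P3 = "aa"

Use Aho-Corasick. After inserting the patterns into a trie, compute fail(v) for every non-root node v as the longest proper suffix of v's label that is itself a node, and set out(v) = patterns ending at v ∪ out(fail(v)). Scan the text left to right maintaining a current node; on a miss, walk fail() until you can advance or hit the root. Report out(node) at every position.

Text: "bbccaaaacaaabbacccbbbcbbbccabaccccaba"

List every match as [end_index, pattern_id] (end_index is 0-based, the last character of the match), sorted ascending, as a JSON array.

Build automaton:
Trie nodes:
  0='ε' goto a→1 b→4
  1='a' goto a→2
  2='aa' goto a→3  ←P3
  3='aaa' goto ·  ←P0
  4='b' goto a→5 b→9
  5='ba' goto c→6
  6='bac' goto c→7
  7='bacc' goto c→8
  8='baccc' goto ·  ←P1
  9='bb' goto c→10
  10='bbc' goto c→11
  11='bbcc' goto ·  ←P2

BFS fail/out derivation:
  fail(1) 'a': from fail(0)=0 chase 'a': 0 ⇒ 0;  out=∅∪out(0)=∅
  fail(4) 'b': from fail(0)=0 chase 'b': 0 ⇒ 0;  out=∅∪out(0)=∅
  fail(2) 'aa': from fail(1)=0 chase 'a': 0 ⇒ 1;  out={3}∪out(1)={3}
  fail(5) 'ba': from fail(4)=0 chase 'a': 0 ⇒ 1;  out=∅∪out(1)=∅
  fail(9) 'bb': from fail(4)=0 chase 'b': 0 ⇒ 4;  out=∅∪out(4)=∅
  fail(3) 'aaa': from fail(2)=1 chase 'a': 1 ⇒ 2;  out={0}∪out(2)={0,3}
  fail(6) 'bac': from fail(5)=1 chase 'c': 1→0 ⇒ 0;  out=∅∪out(0)=∅
  fail(10) 'bbc': from fail(9)=4 chase 'c': 4→0 ⇒ 0;  out=∅∪out(0)=∅
  fail(7) 'bacc': from fail(6)=0 chase 'c': 0 ⇒ 0;  out=∅∪out(0)=∅
  fail(11) 'bbcc': from fail(10)=0 chase 'c': 0 ⇒ 0;  out={2}∪out(0)={2}
  fail(8) 'baccc': from fail(7)=0 chase 'c': 0 ⇒ 0;  out={1}∪out(0)={1}

Run:
pos 0 'b': at 4
pos 1 'b': at 9
pos 2 'c': at 10
pos 3 'c': at 11  → match P2@[0:3]
pos 4 'a': at 1 (via fail)
pos 5 'a': at 2  → match P3@[4:5]
pos 6 'a': at 3  → match P0@[4:6],P3@[5:6]
pos 7 'a': at 3 (via fail)  → match P0@[5:7],P3@[6:7]
pos 8 'c': at 0 (via fail)
pos 9 'a': at 1
pos 10 'a': at 2  → match P3@[9:10]
pos 11 'a': at 3  → match P0@[9:11],P3@[10:11]
pos 12 'b': at 4 (via fail)
pos 13 'b': at 9
pos 14 'a': at 5 (via fail)
pos 15 'c': at 6
pos 16 'c': at 7
pos 17 'c': at 8  → match P1@[13:17]
pos 18 'b': at 4 (via fail)
pos 19 'b': at 9
pos 20 'b': at 9 (via fail)
pos 21 'c': at 10
pos 22 'b': at 4 (via fail)
pos 23 'b': at 9
pos 24 'b': at 9 (via fail)
pos 25 'c': at 10
pos 26 'c': at 11  → match P2@[23:26]
pos 27 'a': at 1 (via fail)
pos 28 'b': at 4 (via fail)
pos 29 'a': at 5
pos 30 'c': at 6
pos 31 'c': at 7
pos 32 'c': at 8  → match P1@[28:32]
pos 33 'c': at 0 (via fail)
pos 34 'a': at 1
pos 35 'b': at 4 (via fail)
pos 36 'a': at 5

All matches (sorted): [[3,2],[5,3],[6,0],[6,3],[7,0],[7,3],[10,3],[11,0],[11,3],[17,1],[26,2],[32,1]]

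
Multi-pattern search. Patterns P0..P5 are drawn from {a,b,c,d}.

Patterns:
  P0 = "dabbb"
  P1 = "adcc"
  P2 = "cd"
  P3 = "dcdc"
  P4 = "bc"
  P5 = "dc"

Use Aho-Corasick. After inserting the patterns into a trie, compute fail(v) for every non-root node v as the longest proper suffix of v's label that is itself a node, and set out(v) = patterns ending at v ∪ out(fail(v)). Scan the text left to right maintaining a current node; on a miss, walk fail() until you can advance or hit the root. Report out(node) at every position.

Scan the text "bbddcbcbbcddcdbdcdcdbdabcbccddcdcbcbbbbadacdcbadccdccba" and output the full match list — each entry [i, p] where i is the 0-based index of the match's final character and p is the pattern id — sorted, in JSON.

Build automaton:
Trie nodes:
  0='ε' goto a→6 b→15 c→10 d→1
  1='d' goto a→2 c→12
  2='da' goto b→3
  3='dab' goto b→4
  4='dabb' goto b→5
  5='dabbb' goto ·  ←P0
  6='a' goto d→7
  7='ad' goto c→8
  8='adc' goto c→9
  9='adcc' goto ·  ←P1
  10='c' goto d→11
  11='cd' goto ·  ←P2
  12='dc' goto d→13  ←P5
  13='dcd' goto c→14
  14='dcdc' goto ·  ←P3
  15='b' goto c→16
  16='bc' goto ·  ←P4

BFS fail/out derivation:
  n1('d'): parent n0 fail=0; on 'd' 0 → fail=0;  out ∅∪∅=∅
  n6('a'): parent n0 fail=0; on 'a' 0 → fail=0;  out ∅∪∅=∅
  n10('c'): parent n0 fail=0; on 'c' 0 → fail=0;  out ∅∪∅=∅
  n15('b'): parent n0 fail=0; on 'b' 0 → fail=0;  out ∅∪∅=∅
  n2('da'): parent n1 fail=0; on 'a' 0 → fail=6;  out ∅∪∅=∅
  n7('ad'): parent n6 fail=0; on 'd' 0 → fail=1;  out ∅∪∅=∅
  n11('cd'): parent n10 fail=0; on 'd' 0 → fail=1;  out {2}∪∅={2}
  n12('dc'): parent n1 fail=0; on 'c' 0 → fail=10;  out {5}∪∅={5}
  n16('bc'): parent n15 fail=0; on 'c' 0 → fail=10;  out {4}∪∅={4}
  n3('dab'): parent n2 fail=6; on 'b' 6→0 → fail=15;  out ∅∪∅=∅
  n8('adc'): parent n7 fail=1; on 'c' 1 → fail=12;  out ∅∪{5}={5}
  n13('dcd'): parent n12 fail=10; on 'd' 10 → fail=11;  out ∅∪{2}={2}
  n4('dabb'): parent n3 fail=15; on 'b' 15→0 → fail=15;  out ∅∪∅=∅
  n9('adcc'): parent n8 fail=12; on 'c' 12→10→0 → fail=10;  out {1}∪∅={1}
  n14('dcdc'): parent n13 fail=11; on 'c' 11→1 → fail=12;  out {3}∪{5}={3,5}
  n5('dabbb'): parent n4 fail=15; on 'b' 15→0 → fail=15;  out {0}∪∅={0}

Text stream:
pos 0 'b': at 15
pos 1 'b': at 15 (via fail)
pos 2 'd': at 1 (via fail)
pos 3 'd': at 1 (via fail)
pos 4 'c': at 12  ** P5@[3:4]
pos 5 'b': at 15 (via fail)
pos 6 'c': at 16  ** P4@[5:6]
pos 7 'b': at 15 (via fail)
pos 8 'b': at 15 (via fail)
pos 9 'c': at 16  ** P4@[8:9]
pos 10 'd': at 11 (via fail)  ** P2@[9:10]
pos 11 'd': at 1 (via fail)
pos 12 'c': at 12  ** P5@[11:12]
pos 13 'd': at 13  ** P2@[12:13]
pos 14 'b': at 15 (via fail)
pos 15 'd': at 1 (via fail)
pos 16 'c': at 12  ** P5@[15:16]
pos 17 'd': at 13  ** P2@[16:17]
pos 18 'c': at 14  ** P3@[15:18],P5@[17:18]
pos 19 'd': at 13 (via fail)  ** P2@[18:19]
pos 20 'b': at 15 (via fail)
pos 21 'd': at 1 (via fail)
pos 22 'a': at 2
pos 23 'b': at 3
pos 24 'c': at 16 (via fail)  ** P4@[23:24]
pos 25 'b': at 15 (via fail)
pos 26 'c': at 16  ** P4@[25:26]
pos 27 'c': at 10 (via fail)
pos 28 'd': at 11  ** P2@[27:28]
pos 29 'd': at 1 (via fail)
pos 30 'c': at 12  ** P5@[29:30]
pos 31 'd': at 13  ** P2@[30:31]
pos 32 'c': at 14  ** P3@[29:32],P5@[31:32]
pos 33 'b': at 15 (via fail)
pos 34 'c': at 16  ** P4@[33:34]
pos 35 'b': at 15 (via fail)
pos 36 'b': at 15 (via fail)
pos 37 'b': at 15 (via fail)
pos 38 'b': at 15 (via fail)
pos 39 'a': at 6 (via fail)
pos 40 'd': at 7
pos 41 'a': at 2 (via fail)
pos 42 'c': at 10 (via fail)
pos 43 'd': at 11  ** P2@[42:43]
pos 44 'c': at 12 (via fail)  ** P5@[43:44]
pos 45 'b': at 15 (via fail)
pos 46 'a': at 6 (via fail)
pos 47 'd': at 7
pos 48 'c': at 8  ** P5@[47:48]
pos 49 'c': at 9  ** P1@[46:49]
pos 50 'd': at 11 (via fail)  ** P2@[49:50]
pos 51 'c': at 12 (via fail)  ** P5@[50:51]
pos 52 'c': at 10 (via fail)
pos 53 'b': at 15 (via fail)
pos 54 'a': at 6 (via fail)

All matches (sorted): [[4,5],[6,4],[9,4],[10,2],[12,5],[13,2],[16,5],[17,2],[18,3],[18,5],[19,2],[24,4],[26,4],[28,2],[30,5],[31,2],[32,3],[32,5],[34,4],[43,2],[44,5],[48,5],[49,1],[50,2],[51,5]]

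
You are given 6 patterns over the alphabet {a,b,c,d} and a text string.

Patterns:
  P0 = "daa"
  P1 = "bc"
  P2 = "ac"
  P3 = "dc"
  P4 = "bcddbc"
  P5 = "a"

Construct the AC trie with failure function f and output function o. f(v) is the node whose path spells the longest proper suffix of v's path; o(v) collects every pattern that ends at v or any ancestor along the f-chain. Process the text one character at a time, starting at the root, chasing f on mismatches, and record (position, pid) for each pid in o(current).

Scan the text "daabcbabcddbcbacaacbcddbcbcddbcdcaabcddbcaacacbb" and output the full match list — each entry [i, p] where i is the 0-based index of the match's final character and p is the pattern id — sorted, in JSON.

Build automaton:
Trie nodes:
  n0 'ε': a→6 b→4 d→1
  n1 'd': a→2 c→8
  n2 'da': a→3
  n3 'daa': ·  ←P0
  n4 'b': c→5
  n5 'bc': d→9  ←P1
  n6 'a': c→7  ←P5
  n7 'ac': ·  ←P2
  n8 'dc': ·  ←P3
  n9 'bcd': d→10
  n10 'bcdd': b→11
  n11 'bcddb': c→12
  n12 'bcddbc': ·  ←P4

BFS fail/out derivation:
  n1('d'): parent n0 fail=0; on 'd' 0 → fail=0;  out ∅∪∅=∅
  n4('b'): parent n0 fail=0; on 'b' 0 → fail=0;  out ∅∪∅=∅
  n6('a'): parent n0 fail=0; on 'a' 0 → fail=0;  out {5}∪∅={5}
  n2('da'): parent n1 fail=0; on 'a' 0 → fail=6;  out ∅∪{5}={5}
  n5('bc'): parent n4 fail=0; on 'c' 0 → fail=0;  out {1}∪∅={1}
  n7('ac'): parent n6 fail=0; on 'c' 0 → fail=0;  out {2}∪∅={2}
  n8('dc'): parent n1 fail=0; on 'c' 0 → fail=0;  out {3}∪∅={3}
  n3('daa'): parent n2 fail=6; on 'a' 6→0 → fail=6;  out {0}∪{5}={0,5}
  n9('bcd'): parent n5 fail=0; on 'd' 0 → fail=1;  out ∅∪∅=∅
  n10('bcdd'): parent n9 fail=1; on 'd' 1→0 → fail=1;  out ∅∪∅=∅
  n11('bcddb'): parent n10 fail=1; on 'b' 1→0 → fail=4;  out ∅∪∅=∅
  n12('bcddbc'): parent n11 fail=4; on 'c' 4 → fail=5;  out {4}∪{1}={1,4}

Text stream:
i=0 'd': node 0→1
i=1 'a': node 1→2  → match P5@[1:1]
i=2 'a': node 2→3  → match P0@[0:2],P5@[2:2]
i=3 'b': node 3→4 ·f
i=4 'c': node 4→5  → match P1@[3:4]
i=5 'b': node 5→4 ·f
i=6 'a': node 4→6 ·f  → match P5@[6:6]
i=7 'b': node 6→4 ·f
i=8 'c': node 4→5  → match P1@[7:8]
i=9 'd': node 5→9
i=10 'd': node 9→10
i=11 'b': node 10→11
i=12 'c': node 11→12  → match P1@[11:12],P4@[7:12]
i=13 'b': node 12→4 ·f
i=14 'a': node 4→6 ·f  → match P5@[14:14]
i=15 'c': node 6→7  → match P2@[14:15]
i=16 'a': node 7→6 ·f  → match P5@[16:16]
i=17 'a': node 6→6 ·f  → match P5@[17:17]
i=18 'c': node 6→7  → match P2@[17:18]
i=19 'b': node 7→4 ·f
i=20 'c': node 4→5  → match P1@[19:20]
i=21 'd': node 5→9
i=22 'd': node 9→10
i=23 'b': node 10→11
i=24 'c': node 11→12  → match P1@[23:24],P4@[19:24]
i=25 'b': node 12→4 ·f
i=26 'c': node 4→5  → match P1@[25:26]
i=27 'd': node 5→9
i=28 'd': node 9→10
i=29 'b': node 10→11
i=30 'c': node 11→12  → match P1@[29:30],P4@[25:30]
i=31 'd': node 12→9 ·f
i=32 'c': node 9→8 ·f  → match P3@[31:32]
i=33 'a': node 8→6 ·f  → match P5@[33:33]
i=34 'a': node 6→6 ·f  → match P5@[34:34]
i=35 'b': node 6→4 ·f
i=36 'c': node 4→5  → match P1@[35:36]
i=37 'd': node 5→9
i=38 'd': node 9→10
i=39 'b': node 10→11
i=40 'c': node 11→12  → match P1@[39:40],P4@[35:40]
i=41 'a': node 12→6 ·f  → match P5@[41:41]
i=42 'a': node 6→6 ·f  → match P5@[42:42]
i=43 'c': node 6→7  → match P2@[42:43]
i=44 'a': node 7→6 ·f  → match P5@[44:44]
i=45 'c': node 6→7  → match P2@[44:45]
i=46 'b': node 7→4 ·f
i=47 'b': node 4→4 ·f

All matches (sorted): [[1,5],[2,0],[2,5],[4,1],[6,5],[8,1],[12,1],[12,4],[14,5],[15,2],[16,5],[17,5],[18,2],[20,1],[24,1],[24,4],[26,1],[30,1],[30,4],[32,3],[33,5],[34,5],[36,1],[40,1],[40,4],[41,5],[42,5],[43,2],[44,5],[45,2]]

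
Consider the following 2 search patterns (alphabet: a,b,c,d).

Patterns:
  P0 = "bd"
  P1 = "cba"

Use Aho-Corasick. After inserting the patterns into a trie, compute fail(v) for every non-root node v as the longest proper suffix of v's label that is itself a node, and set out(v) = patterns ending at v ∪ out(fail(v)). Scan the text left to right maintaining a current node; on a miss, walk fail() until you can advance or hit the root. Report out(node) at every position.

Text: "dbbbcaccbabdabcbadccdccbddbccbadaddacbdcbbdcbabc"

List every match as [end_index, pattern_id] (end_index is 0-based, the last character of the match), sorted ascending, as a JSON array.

Build:
Trie nodes:
  0='ε' goto b→1 c→3
  1='b' goto d→2
  2='bd' goto ·  [P0 ends]
  3='c' goto b→4
  4='cb' goto a→5
  5='cba' goto ·  [P1 ends]

BFS fail/out derivation:
  fail(1) 'b': from fail(0)=0 chase 'b': 0 ⇒ 0;  out=∅∪out(0)=∅
  fail(3) 'c': from fail(0)=0 chase 'c': 0 ⇒ 0;  out=∅∪out(0)=∅
  fail(2) 'bd': from fail(1)=0 chase 'd': 0 ⇒ 0;  out={0}∪out(0)={0}
  fail(4) 'cb': from fail(3)=0 chase 'b': 0 ⇒ 1;  out=∅∪out(1)=∅
  fail(5) 'cba': from fail(4)=1 chase 'a': 1→0 ⇒ 0;  out={1}∪out(0)={1}

Run:
i=0 'd': node 0→0
i=1 'b': node 0→1
i=2 'b': node 1→1 (fail-walked)
i=3 'b': node 1→1 (fail-walked)
i=4 'c': node 1→3 (fail-walked)
i=5 'a': node 3→0 (fail-walked)
i=6 'c': node 0→3
i=7 'c': node 3→3 (fail-walked)
i=8 'b': node 3→4
i=9 'a': node 4→5  emit P1@[7:9]
i=10 'b': node 5→1 (fail-walked)
i=11 'd': node 1→2  emit P0@[10:11]
i=12 'a': node 2→0 (fail-walked)
i=13 'b': node 0→1
i=14 'c': node 1→3 (fail-walked)
i=15 'b': node 3→4
i=16 'a': node 4→5  emit P1@[14:16]
i=17 'd': node 5→0 (fail-walked)
i=18 'c': node 0→3
i=19 'c': node 3→3 (fail-walked)
i=20 'd': node 3→0 (fail-walked)
i=21 'c': node 0→3
i=22 'c': node 3→3 (fail-walked)
i=23 'b': node 3→4
i=24 'd': node 4→2 (fail-walked)  emit P0@[23:24]
i=25 'd': node 2→0 (fail-walked)
i=26 'b': node 0→1
i=27 'c': node 1→3 (fail-walked)
i=28 'c': node 3→3 (fail-walked)
i=29 'b': node 3→4
i=30 'a': node 4→5  emit P1@[28:30]
i=31 'd': node 5→0 (fail-walked)
i=32 'a': node 0→0
i=33 'd': node 0→0
i=34 'd': node 0→0
i=35 'a': node 0→0
i=36 'c': node 0→3
i=37 'b': node 3→4
i=38 'd': node 4→2 (fail-walked)  emit P0@[37:38]
i=39 'c': node 2→3 (fail-walked)
i=40 'b': node 3→4
i=41 'b': node 4→1 (fail-walked)
i=42 'd': node 1→2  emit P0@[41:42]
i=43 'c': node 2→3 (fail-walked)
i=44 'b': node 3→4
i=45 'a': node 4→5  emit P1@[43:45]
i=46 'b': node 5→1 (fail-walked)
i=47 'c': node 1→3 (fail-walked)

All matches (sorted): [[9,1],[11,0],[16,1],[24,0],[30,1],[38,0],[42,0],[45,1]]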